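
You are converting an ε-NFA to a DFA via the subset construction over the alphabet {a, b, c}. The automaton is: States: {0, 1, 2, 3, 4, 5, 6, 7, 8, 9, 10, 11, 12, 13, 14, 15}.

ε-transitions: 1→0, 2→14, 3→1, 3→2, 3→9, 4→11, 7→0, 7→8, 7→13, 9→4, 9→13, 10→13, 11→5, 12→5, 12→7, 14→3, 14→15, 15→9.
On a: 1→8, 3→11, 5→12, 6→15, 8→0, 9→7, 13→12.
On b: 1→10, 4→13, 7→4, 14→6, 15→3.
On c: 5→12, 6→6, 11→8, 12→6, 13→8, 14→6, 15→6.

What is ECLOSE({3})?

{0, 1, 2, 3, 4, 5, 9, 11, 13, 14, 15}

Start with {3}.
From 3 via ε: add 1, 2, 9.
From 1 via ε: add 0.
From 2 via ε: add 14.
From 9 via ε: add 4, 13.
From 4 via ε: add 11.
From 14 via ε: add 15.
From 11 via ε: add 5.
No new states can be added; the closed set is {0, 1, 2, 3, 4, 5, 9, 11, 13, 14, 15}.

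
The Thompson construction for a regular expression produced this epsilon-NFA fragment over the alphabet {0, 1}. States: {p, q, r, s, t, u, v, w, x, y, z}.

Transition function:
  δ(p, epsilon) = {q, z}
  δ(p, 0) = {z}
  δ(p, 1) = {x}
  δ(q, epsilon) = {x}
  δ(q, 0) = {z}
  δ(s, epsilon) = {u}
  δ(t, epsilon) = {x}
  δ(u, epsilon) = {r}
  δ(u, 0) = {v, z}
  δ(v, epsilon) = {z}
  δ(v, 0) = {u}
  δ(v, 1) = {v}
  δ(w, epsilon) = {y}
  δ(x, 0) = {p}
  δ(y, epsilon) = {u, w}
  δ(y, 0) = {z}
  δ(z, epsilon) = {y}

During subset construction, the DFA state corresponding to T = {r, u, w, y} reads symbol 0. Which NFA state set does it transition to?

u on 0 → {v, z}.
y on 0 → {z}.
No 0-transition from r, w.
Union after reading 0: {v, z}.
Now take the epsilon-closure:
From z via epsilon: add y.
From y via epsilon: add u, w.
From u via epsilon: add r.
No new states can be added; the closed set is {r, u, v, w, y, z}.

{r, u, v, w, y, z}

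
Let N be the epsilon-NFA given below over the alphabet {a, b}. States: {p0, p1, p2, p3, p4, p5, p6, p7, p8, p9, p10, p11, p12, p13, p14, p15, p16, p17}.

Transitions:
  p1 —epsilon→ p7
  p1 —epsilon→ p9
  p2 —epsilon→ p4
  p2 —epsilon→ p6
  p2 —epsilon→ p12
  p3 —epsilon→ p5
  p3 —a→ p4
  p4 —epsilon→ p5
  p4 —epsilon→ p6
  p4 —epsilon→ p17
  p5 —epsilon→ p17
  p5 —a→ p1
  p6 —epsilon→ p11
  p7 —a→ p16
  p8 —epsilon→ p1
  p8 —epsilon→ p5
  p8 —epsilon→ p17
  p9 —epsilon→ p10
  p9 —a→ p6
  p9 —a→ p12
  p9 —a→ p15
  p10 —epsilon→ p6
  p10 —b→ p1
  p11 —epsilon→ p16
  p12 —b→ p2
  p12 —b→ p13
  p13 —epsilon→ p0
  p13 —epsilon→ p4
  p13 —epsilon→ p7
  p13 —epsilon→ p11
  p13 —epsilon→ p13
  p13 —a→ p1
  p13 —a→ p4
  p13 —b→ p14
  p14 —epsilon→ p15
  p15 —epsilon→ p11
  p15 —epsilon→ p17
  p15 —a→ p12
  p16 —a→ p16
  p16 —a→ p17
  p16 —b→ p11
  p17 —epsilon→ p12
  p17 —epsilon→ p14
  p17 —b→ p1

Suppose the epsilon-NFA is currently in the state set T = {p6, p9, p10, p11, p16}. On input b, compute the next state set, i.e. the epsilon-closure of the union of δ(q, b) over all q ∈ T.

{p1, p6, p7, p9, p10, p11, p16}

p10 on b → {p1}.
p16 on b → {p11}.
No b-transition from p6, p9, p11.
Union after reading b: {p1, p11}.
Now take the epsilon-closure:
From p1 via epsilon: add p7, p9.
From p11 via epsilon: add p16.
From p9 via epsilon: add p10.
From p10 via epsilon: add p6.
No new states can be added; the closed set is {p1, p6, p7, p9, p10, p11, p16}.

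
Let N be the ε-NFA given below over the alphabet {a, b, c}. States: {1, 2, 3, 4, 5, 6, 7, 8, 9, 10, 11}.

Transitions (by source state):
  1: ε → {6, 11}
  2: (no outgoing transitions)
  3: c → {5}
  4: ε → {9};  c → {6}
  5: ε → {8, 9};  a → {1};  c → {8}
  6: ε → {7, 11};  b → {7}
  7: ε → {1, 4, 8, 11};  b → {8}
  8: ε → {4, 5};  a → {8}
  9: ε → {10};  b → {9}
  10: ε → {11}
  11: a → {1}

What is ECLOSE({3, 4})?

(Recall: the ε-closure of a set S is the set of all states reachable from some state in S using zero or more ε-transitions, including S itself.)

Start with {3, 4}.
From 4 via ε: add 9.
From 9 via ε: add 10.
From 10 via ε: add 11.
No new states can be added; the closed set is {3, 4, 9, 10, 11}.

{3, 4, 9, 10, 11}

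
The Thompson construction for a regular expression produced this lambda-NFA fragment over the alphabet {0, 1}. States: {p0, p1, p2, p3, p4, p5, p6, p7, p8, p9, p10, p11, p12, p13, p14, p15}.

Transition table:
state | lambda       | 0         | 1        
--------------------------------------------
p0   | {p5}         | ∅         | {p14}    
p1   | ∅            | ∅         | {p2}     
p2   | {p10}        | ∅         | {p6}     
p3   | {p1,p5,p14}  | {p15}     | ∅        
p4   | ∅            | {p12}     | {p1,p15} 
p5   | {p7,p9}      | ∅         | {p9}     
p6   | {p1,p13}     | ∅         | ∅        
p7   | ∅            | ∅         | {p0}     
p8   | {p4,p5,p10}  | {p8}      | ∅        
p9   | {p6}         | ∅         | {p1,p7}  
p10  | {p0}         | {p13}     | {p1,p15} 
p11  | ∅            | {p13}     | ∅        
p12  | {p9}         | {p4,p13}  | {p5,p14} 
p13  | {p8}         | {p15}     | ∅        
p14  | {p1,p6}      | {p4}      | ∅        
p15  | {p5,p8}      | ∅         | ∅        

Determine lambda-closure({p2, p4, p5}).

{p0, p1, p2, p4, p5, p6, p7, p8, p9, p10, p13}

Start with {p2, p4, p5}.
From p2 via lambda: add p10.
From p5 via lambda: add p7, p9.
From p9 via lambda: add p6.
From p10 via lambda: add p0.
From p6 via lambda: add p1, p13.
From p13 via lambda: add p8.
No new states can be added; the closed set is {p0, p1, p2, p4, p5, p6, p7, p8, p9, p10, p13}.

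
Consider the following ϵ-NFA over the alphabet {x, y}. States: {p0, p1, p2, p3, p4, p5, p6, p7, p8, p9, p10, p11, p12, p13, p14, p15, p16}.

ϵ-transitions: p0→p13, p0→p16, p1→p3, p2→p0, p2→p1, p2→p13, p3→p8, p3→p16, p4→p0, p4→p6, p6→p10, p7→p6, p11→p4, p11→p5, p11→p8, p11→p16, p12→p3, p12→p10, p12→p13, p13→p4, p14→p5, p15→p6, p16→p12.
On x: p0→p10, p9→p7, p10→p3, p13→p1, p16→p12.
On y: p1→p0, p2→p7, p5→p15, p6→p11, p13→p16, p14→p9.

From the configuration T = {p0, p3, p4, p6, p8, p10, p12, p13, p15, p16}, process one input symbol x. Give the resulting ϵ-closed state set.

{p0, p1, p3, p4, p6, p8, p10, p12, p13, p16}

p0 on x → {p10}.
p10 on x → {p3}.
p13 on x → {p1}.
p16 on x → {p12}.
No x-transition from p3, p4, p6, p8, p12, p15.
Union after reading x: {p1, p3, p10, p12}.
Now take the ϵ-closure:
From p3 via ϵ: add p8, p16.
From p12 via ϵ: add p13.
From p13 via ϵ: add p4.
From p4 via ϵ: add p0, p6.
No new states can be added; the closed set is {p0, p1, p3, p4, p6, p8, p10, p12, p13, p16}.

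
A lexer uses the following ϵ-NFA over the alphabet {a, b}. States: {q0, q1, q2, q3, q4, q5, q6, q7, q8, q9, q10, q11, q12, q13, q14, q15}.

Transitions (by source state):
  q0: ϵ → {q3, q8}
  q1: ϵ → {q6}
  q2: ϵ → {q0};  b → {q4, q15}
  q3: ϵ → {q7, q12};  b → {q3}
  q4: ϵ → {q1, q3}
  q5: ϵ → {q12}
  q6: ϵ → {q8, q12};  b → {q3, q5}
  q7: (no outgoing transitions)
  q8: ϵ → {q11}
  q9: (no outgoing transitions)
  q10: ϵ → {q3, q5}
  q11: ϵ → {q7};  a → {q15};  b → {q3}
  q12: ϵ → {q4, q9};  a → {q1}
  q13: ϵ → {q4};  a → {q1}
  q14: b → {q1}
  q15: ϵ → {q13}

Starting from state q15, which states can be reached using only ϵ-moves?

{q1, q3, q4, q6, q7, q8, q9, q11, q12, q13, q15}

Start with {q15}.
From q15 via ϵ: add q13.
From q13 via ϵ: add q4.
From q4 via ϵ: add q1, q3.
From q1 via ϵ: add q6.
From q3 via ϵ: add q7, q12.
From q6 via ϵ: add q8.
From q12 via ϵ: add q9.
From q8 via ϵ: add q11.
No new states can be added; the closed set is {q1, q3, q4, q6, q7, q8, q9, q11, q12, q13, q15}.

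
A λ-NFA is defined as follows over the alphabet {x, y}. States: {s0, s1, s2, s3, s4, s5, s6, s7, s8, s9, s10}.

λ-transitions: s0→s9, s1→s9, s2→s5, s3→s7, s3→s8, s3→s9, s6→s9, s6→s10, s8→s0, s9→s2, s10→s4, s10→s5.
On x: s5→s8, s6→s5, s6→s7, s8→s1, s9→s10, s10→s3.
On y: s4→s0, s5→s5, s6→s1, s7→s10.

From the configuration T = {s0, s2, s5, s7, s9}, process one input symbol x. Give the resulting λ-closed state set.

{s0, s2, s4, s5, s8, s9, s10}

s5 on x → {s8}.
s9 on x → {s10}.
No x-transition from s0, s2, s7.
Union after reading x: {s8, s10}.
Now take the λ-closure:
From s8 via λ: add s0.
From s10 via λ: add s4, s5.
From s0 via λ: add s9.
From s9 via λ: add s2.
No new states can be added; the closed set is {s0, s2, s4, s5, s8, s9, s10}.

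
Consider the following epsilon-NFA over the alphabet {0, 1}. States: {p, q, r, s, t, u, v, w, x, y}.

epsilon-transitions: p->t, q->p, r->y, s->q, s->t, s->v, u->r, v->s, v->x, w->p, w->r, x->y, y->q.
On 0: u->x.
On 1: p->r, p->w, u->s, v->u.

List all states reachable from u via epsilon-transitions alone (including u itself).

{p, q, r, t, u, y}

Start with {u}.
From u via epsilon: add r.
From r via epsilon: add y.
From y via epsilon: add q.
From q via epsilon: add p.
From p via epsilon: add t.
No new states can be added; the closed set is {p, q, r, t, u, y}.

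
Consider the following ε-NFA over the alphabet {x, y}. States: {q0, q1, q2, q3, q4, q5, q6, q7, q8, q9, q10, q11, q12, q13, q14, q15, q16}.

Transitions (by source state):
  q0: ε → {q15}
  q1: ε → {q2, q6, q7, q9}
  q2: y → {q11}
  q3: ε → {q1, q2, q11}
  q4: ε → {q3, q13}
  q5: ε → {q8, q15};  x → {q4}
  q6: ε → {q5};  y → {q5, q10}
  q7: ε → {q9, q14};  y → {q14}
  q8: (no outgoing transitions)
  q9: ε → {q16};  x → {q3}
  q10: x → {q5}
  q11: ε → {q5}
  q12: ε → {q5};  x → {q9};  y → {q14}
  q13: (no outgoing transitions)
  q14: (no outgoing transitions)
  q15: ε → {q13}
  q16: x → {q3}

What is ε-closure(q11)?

Start with {q11}.
From q11 via ε: add q5.
From q5 via ε: add q8, q15.
From q15 via ε: add q13.
No new states can be added; the closed set is {q5, q8, q11, q13, q15}.

{q5, q8, q11, q13, q15}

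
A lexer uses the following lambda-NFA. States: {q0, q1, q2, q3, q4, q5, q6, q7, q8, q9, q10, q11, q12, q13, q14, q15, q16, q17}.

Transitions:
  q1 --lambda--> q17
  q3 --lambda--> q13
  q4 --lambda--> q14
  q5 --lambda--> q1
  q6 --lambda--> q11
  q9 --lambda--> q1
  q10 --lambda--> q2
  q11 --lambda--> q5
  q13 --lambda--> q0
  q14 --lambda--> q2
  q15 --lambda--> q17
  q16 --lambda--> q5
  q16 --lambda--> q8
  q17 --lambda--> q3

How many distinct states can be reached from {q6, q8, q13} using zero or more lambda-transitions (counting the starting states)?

9

Start with {q6, q8, q13}.
From q6 via lambda: add q11.
From q13 via lambda: add q0.
From q11 via lambda: add q5.
From q5 via lambda: add q1.
From q1 via lambda: add q17.
From q17 via lambda: add q3.
lambda-closure = {q0, q1, q3, q5, q6, q8, q11, q13, q17}, which has 9 states.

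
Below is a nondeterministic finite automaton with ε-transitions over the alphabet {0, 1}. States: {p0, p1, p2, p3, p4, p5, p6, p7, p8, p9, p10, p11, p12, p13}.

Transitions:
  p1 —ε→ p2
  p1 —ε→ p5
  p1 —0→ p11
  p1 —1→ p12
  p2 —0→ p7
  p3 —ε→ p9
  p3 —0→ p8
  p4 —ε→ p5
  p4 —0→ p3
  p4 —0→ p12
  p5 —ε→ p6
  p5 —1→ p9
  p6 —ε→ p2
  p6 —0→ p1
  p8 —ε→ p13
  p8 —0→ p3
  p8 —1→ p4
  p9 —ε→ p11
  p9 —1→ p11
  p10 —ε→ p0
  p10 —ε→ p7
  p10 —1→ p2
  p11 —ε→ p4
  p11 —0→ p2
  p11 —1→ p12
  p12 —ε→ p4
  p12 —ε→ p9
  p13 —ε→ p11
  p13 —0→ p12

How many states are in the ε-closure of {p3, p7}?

Start with {p3, p7}.
From p3 via ε: add p9.
From p9 via ε: add p11.
From p11 via ε: add p4.
From p4 via ε: add p5.
From p5 via ε: add p6.
From p6 via ε: add p2.
ε-closure = {p2, p3, p4, p5, p6, p7, p9, p11}, which has 8 states.

8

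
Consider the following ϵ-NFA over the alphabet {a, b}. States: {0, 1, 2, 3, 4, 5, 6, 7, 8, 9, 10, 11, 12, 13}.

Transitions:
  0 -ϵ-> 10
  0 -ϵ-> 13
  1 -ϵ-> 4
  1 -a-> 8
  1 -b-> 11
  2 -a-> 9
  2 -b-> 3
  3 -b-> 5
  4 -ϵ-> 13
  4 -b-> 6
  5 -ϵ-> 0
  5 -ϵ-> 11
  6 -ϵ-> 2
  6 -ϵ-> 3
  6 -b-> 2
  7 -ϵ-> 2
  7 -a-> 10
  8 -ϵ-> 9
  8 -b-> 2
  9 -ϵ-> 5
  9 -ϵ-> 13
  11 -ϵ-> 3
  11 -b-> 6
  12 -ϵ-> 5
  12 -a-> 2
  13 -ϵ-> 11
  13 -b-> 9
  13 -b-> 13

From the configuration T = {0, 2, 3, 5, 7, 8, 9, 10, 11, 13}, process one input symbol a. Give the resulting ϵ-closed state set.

2 on a → {9}.
7 on a → {10}.
No a-transition from 0, 3, 5, 8, 9, 10, 11, 13.
Union after reading a: {9, 10}.
Now take the ϵ-closure:
From 9 via ϵ: add 5, 13.
From 5 via ϵ: add 0, 11.
From 11 via ϵ: add 3.
No new states can be added; the closed set is {0, 3, 5, 9, 10, 11, 13}.

{0, 3, 5, 9, 10, 11, 13}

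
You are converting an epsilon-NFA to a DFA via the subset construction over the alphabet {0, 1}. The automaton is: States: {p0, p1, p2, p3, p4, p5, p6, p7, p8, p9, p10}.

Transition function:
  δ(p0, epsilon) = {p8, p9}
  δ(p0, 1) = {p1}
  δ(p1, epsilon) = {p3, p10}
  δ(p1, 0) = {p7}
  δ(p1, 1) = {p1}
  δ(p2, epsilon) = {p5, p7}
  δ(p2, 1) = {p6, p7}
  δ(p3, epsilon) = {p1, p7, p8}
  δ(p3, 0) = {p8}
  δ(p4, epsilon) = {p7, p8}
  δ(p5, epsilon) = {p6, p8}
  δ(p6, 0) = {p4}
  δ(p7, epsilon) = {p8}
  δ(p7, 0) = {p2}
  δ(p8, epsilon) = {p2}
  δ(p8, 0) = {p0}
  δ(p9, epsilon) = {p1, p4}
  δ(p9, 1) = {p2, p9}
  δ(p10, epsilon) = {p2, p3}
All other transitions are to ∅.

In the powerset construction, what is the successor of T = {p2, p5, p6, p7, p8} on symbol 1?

p2 on 1 → {p6, p7}.
No 1-transition from p5, p6, p7, p8.
Union after reading 1: {p6, p7}.
Now take the epsilon-closure:
From p7 via epsilon: add p8.
From p8 via epsilon: add p2.
From p2 via epsilon: add p5.
No new states can be added; the closed set is {p2, p5, p6, p7, p8}.

{p2, p5, p6, p7, p8}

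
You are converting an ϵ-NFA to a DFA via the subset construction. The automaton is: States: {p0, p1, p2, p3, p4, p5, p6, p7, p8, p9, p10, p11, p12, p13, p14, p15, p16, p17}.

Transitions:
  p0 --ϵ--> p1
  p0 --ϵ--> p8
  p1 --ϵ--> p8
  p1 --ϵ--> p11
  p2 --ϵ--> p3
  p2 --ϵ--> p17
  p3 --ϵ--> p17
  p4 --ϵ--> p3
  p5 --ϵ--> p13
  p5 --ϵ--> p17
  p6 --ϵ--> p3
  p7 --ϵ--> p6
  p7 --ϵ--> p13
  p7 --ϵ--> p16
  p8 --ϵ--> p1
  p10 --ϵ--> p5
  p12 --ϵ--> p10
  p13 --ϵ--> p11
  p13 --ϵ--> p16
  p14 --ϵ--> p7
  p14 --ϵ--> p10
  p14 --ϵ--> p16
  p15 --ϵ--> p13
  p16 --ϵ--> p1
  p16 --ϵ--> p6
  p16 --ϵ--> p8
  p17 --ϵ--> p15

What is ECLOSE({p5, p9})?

Start with {p5, p9}.
From p5 via ϵ: add p13, p17.
From p13 via ϵ: add p11, p16.
From p17 via ϵ: add p15.
From p16 via ϵ: add p1, p6, p8.
From p6 via ϵ: add p3.
No new states can be added; the closed set is {p1, p3, p5, p6, p8, p9, p11, p13, p15, p16, p17}.

{p1, p3, p5, p6, p8, p9, p11, p13, p15, p16, p17}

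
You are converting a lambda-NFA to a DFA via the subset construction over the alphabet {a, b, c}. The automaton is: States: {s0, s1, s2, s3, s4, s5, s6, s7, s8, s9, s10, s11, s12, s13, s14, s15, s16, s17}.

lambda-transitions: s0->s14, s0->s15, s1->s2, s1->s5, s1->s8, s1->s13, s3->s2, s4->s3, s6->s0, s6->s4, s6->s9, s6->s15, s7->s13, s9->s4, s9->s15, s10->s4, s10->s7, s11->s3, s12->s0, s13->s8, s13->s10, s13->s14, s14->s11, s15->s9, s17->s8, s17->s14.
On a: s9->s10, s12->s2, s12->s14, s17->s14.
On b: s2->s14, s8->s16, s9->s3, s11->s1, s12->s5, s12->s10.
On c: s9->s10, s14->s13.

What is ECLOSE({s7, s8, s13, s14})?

{s2, s3, s4, s7, s8, s10, s11, s13, s14}

Start with {s7, s8, s13, s14}.
From s13 via lambda: add s10.
From s14 via lambda: add s11.
From s10 via lambda: add s4.
From s11 via lambda: add s3.
From s3 via lambda: add s2.
No new states can be added; the closed set is {s2, s3, s4, s7, s8, s10, s11, s13, s14}.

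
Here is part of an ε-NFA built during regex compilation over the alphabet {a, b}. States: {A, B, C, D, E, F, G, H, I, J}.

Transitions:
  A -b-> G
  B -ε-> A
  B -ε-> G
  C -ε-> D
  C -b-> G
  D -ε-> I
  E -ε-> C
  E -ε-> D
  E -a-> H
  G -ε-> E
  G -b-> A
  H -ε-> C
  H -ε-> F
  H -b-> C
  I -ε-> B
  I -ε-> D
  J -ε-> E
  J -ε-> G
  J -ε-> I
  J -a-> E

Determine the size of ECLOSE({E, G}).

7

Start with {E, G}.
From E via ε: add C, D.
From D via ε: add I.
From I via ε: add B.
From B via ε: add A.
ε-closure = {A, B, C, D, E, G, I}, which has 7 states.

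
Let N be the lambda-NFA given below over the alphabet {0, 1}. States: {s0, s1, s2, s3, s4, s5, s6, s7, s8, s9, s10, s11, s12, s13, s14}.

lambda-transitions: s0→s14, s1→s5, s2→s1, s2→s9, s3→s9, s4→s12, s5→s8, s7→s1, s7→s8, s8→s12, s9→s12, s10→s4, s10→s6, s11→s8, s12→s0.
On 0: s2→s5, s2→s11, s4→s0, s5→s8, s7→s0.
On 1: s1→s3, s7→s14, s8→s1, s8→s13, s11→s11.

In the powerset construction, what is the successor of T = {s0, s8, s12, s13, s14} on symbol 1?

{s0, s1, s5, s8, s12, s13, s14}

s8 on 1 → {s1, s13}.
No 1-transition from s0, s12, s13, s14.
Union after reading 1: {s1, s13}.
Now take the lambda-closure:
From s1 via lambda: add s5.
From s5 via lambda: add s8.
From s8 via lambda: add s12.
From s12 via lambda: add s0.
From s0 via lambda: add s14.
No new states can be added; the closed set is {s0, s1, s5, s8, s12, s13, s14}.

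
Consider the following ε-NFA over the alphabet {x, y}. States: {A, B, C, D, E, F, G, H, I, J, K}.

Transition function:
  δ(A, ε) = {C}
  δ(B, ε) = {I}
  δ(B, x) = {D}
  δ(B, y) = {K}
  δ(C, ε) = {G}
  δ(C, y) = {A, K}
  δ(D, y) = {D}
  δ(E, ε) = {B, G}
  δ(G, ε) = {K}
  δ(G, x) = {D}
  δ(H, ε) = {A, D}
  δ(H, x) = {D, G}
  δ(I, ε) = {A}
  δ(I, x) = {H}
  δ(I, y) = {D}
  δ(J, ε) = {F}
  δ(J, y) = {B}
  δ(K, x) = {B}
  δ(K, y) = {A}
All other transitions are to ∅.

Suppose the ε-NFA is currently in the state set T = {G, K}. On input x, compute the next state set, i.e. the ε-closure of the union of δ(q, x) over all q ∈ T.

G on x → {D}.
K on x → {B}.
Union after reading x: {B, D}.
Now take the ε-closure:
From B via ε: add I.
From I via ε: add A.
From A via ε: add C.
From C via ε: add G.
From G via ε: add K.
No new states can be added; the closed set is {A, B, C, D, G, I, K}.

{A, B, C, D, G, I, K}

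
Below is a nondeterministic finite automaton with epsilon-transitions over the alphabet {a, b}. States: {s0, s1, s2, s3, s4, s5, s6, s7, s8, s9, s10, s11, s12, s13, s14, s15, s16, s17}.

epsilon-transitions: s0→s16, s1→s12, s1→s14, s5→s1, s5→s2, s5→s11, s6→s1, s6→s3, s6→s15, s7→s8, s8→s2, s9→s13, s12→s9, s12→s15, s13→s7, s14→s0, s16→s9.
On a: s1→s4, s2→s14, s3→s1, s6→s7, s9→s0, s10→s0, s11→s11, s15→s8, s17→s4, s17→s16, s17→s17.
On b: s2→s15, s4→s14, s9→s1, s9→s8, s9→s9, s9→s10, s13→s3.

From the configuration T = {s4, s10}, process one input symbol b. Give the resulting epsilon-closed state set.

s4 on b → {s14}.
No b-transition from s10.
Union after reading b: {s14}.
Now take the epsilon-closure:
From s14 via epsilon: add s0.
From s0 via epsilon: add s16.
From s16 via epsilon: add s9.
From s9 via epsilon: add s13.
From s13 via epsilon: add s7.
From s7 via epsilon: add s8.
From s8 via epsilon: add s2.
No new states can be added; the closed set is {s0, s2, s7, s8, s9, s13, s14, s16}.

{s0, s2, s7, s8, s9, s13, s14, s16}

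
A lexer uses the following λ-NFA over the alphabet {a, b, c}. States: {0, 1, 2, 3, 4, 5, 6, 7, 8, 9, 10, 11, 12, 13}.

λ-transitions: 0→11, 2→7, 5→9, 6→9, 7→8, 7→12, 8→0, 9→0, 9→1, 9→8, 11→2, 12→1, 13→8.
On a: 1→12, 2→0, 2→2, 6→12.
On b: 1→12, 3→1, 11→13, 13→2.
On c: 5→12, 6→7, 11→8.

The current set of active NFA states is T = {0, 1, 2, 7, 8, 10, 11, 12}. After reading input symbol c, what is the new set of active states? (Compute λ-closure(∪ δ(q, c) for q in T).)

{0, 1, 2, 7, 8, 11, 12}

11 on c → {8}.
No c-transition from 0, 1, 2, 7, 8, 10, 12.
Union after reading c: {8}.
Now take the λ-closure:
From 8 via λ: add 0.
From 0 via λ: add 11.
From 11 via λ: add 2.
From 2 via λ: add 7.
From 7 via λ: add 12.
From 12 via λ: add 1.
No new states can be added; the closed set is {0, 1, 2, 7, 8, 11, 12}.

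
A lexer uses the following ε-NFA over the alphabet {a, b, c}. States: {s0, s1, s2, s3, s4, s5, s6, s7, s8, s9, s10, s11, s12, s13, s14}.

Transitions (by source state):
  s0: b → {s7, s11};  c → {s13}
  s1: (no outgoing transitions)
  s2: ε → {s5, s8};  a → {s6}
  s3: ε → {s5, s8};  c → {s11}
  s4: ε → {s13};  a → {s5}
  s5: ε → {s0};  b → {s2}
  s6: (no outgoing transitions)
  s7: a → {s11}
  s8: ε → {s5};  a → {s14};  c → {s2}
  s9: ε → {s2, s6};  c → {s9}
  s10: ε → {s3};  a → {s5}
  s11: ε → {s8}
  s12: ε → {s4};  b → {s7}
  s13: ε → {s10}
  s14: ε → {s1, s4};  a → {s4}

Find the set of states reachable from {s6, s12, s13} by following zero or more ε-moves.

Start with {s6, s12, s13}.
From s12 via ε: add s4.
From s13 via ε: add s10.
From s10 via ε: add s3.
From s3 via ε: add s5, s8.
From s5 via ε: add s0.
No new states can be added; the closed set is {s0, s3, s4, s5, s6, s8, s10, s12, s13}.

{s0, s3, s4, s5, s6, s8, s10, s12, s13}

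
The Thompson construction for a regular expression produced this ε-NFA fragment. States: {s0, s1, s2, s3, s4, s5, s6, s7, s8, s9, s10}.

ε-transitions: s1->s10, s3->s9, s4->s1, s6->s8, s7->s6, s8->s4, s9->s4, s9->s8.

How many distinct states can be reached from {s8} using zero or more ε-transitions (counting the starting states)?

Start with {s8}.
From s8 via ε: add s4.
From s4 via ε: add s1.
From s1 via ε: add s10.
ε-closure = {s1, s4, s8, s10}, which has 4 states.

4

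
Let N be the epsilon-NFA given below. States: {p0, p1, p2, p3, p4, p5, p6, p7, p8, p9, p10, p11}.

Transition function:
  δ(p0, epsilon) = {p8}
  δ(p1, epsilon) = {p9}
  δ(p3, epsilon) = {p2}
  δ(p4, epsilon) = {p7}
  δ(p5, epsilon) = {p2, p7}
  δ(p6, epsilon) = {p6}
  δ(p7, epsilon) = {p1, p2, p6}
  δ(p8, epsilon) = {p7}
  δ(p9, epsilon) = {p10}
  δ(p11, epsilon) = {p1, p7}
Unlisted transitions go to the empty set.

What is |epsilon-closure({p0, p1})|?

8

Start with {p0, p1}.
From p0 via epsilon: add p8.
From p1 via epsilon: add p9.
From p8 via epsilon: add p7.
From p9 via epsilon: add p10.
From p7 via epsilon: add p2, p6.
epsilon-closure = {p0, p1, p2, p6, p7, p8, p9, p10}, which has 8 states.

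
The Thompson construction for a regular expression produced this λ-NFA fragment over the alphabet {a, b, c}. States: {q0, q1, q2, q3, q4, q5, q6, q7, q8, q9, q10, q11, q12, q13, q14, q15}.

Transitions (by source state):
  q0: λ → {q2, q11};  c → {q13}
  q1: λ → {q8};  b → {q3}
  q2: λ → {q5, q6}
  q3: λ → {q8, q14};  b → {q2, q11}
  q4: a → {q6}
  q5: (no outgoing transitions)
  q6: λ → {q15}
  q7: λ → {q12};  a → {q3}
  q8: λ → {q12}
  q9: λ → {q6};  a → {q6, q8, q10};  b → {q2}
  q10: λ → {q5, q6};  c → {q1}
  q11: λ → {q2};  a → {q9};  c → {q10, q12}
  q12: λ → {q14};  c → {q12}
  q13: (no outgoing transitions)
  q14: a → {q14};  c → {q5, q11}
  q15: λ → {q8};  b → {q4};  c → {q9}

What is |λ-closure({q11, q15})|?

8

Start with {q11, q15}.
From q11 via λ: add q2.
From q15 via λ: add q8.
From q2 via λ: add q5, q6.
From q8 via λ: add q12.
From q12 via λ: add q14.
λ-closure = {q2, q5, q6, q8, q11, q12, q14, q15}, which has 8 states.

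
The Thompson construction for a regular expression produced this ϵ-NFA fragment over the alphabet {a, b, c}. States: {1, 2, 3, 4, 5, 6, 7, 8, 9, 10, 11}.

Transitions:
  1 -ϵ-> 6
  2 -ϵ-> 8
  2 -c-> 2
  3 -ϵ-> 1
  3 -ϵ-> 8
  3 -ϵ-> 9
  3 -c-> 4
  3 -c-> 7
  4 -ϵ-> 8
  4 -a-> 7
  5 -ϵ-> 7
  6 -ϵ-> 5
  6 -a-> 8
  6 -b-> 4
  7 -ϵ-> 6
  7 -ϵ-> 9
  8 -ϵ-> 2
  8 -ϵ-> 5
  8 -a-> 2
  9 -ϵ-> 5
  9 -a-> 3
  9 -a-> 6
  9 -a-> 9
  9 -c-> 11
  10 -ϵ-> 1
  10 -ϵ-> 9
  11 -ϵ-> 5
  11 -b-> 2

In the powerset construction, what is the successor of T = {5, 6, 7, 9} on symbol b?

6 on b → {4}.
No b-transition from 5, 7, 9.
Union after reading b: {4}.
Now take the ϵ-closure:
From 4 via ϵ: add 8.
From 8 via ϵ: add 2, 5.
From 5 via ϵ: add 7.
From 7 via ϵ: add 6, 9.
No new states can be added; the closed set is {2, 4, 5, 6, 7, 8, 9}.

{2, 4, 5, 6, 7, 8, 9}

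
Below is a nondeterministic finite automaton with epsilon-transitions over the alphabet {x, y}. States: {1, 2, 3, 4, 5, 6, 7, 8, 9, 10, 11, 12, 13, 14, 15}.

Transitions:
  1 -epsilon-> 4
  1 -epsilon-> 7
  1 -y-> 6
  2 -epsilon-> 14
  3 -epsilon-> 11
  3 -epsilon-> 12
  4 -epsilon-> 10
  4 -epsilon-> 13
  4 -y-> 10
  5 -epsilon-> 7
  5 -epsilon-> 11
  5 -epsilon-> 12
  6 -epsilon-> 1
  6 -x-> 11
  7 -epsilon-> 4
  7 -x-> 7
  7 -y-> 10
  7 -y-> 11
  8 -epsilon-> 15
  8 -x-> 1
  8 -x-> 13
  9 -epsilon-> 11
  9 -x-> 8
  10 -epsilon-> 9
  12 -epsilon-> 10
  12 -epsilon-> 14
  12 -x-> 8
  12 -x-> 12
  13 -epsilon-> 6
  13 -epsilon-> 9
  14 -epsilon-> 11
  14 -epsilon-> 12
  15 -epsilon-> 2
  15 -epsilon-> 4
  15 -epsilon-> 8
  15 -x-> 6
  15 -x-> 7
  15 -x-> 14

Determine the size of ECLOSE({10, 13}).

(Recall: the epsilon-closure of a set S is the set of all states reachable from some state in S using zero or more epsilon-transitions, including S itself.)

Start with {10, 13}.
From 10 via epsilon: add 9.
From 13 via epsilon: add 6.
From 6 via epsilon: add 1.
From 9 via epsilon: add 11.
From 1 via epsilon: add 4, 7.
epsilon-closure = {1, 4, 6, 7, 9, 10, 11, 13}, which has 8 states.

8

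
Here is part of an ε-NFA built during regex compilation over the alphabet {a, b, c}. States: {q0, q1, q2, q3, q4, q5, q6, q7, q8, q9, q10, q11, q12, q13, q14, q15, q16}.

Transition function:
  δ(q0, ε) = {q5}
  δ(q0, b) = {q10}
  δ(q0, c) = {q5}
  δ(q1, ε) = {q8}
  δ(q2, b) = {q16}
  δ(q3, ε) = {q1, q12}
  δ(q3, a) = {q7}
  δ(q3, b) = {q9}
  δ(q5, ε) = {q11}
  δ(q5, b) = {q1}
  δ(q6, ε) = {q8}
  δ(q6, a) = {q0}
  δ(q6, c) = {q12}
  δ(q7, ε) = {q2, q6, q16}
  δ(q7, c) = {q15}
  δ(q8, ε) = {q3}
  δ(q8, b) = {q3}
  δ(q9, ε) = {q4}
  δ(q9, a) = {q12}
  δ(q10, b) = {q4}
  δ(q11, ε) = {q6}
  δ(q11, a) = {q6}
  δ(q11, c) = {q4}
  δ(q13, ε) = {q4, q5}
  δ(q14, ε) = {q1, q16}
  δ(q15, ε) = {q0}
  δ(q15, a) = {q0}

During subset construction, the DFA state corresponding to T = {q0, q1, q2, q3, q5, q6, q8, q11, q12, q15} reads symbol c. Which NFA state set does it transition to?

{q1, q3, q4, q5, q6, q8, q11, q12}

q0 on c → {q5}.
q6 on c → {q12}.
q11 on c → {q4}.
No c-transition from q1, q2, q3, q5, q8, q12, q15.
Union after reading c: {q4, q5, q12}.
Now take the ε-closure:
From q5 via ε: add q11.
From q11 via ε: add q6.
From q6 via ε: add q8.
From q8 via ε: add q3.
From q3 via ε: add q1.
No new states can be added; the closed set is {q1, q3, q4, q5, q6, q8, q11, q12}.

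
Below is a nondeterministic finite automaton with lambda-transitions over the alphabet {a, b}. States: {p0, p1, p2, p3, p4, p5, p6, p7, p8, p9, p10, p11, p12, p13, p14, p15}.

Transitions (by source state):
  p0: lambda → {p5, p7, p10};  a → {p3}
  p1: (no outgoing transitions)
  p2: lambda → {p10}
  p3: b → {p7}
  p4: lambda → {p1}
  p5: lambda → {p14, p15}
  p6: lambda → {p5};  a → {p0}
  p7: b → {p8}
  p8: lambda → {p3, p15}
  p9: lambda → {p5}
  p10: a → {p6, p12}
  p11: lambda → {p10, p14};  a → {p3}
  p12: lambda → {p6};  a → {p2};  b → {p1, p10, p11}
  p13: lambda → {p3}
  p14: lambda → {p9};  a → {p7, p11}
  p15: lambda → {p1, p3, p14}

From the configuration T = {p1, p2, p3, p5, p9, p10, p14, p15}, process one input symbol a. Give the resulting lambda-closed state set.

p10 on a → {p6, p12}.
p14 on a → {p7, p11}.
No a-transition from p1, p2, p3, p5, p9, p15.
Union after reading a: {p6, p7, p11, p12}.
Now take the lambda-closure:
From p6 via lambda: add p5.
From p11 via lambda: add p10, p14.
From p5 via lambda: add p15.
From p14 via lambda: add p9.
From p15 via lambda: add p1, p3.
No new states can be added; the closed set is {p1, p3, p5, p6, p7, p9, p10, p11, p12, p14, p15}.

{p1, p3, p5, p6, p7, p9, p10, p11, p12, p14, p15}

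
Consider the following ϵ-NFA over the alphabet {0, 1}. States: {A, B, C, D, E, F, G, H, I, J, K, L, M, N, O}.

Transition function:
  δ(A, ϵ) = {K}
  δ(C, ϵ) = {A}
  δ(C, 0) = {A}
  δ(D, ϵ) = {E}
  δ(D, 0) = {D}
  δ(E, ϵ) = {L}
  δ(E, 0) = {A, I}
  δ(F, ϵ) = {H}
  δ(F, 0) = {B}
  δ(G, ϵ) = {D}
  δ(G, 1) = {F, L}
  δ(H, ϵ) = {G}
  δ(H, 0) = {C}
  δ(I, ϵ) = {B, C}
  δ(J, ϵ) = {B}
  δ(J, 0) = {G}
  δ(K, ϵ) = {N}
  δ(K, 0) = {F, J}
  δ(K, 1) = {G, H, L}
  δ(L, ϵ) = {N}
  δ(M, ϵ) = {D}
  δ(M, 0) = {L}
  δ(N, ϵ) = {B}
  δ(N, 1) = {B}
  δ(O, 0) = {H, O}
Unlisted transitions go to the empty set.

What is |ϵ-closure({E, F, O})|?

9

Start with {E, F, O}.
From E via ϵ: add L.
From F via ϵ: add H.
From H via ϵ: add G.
From L via ϵ: add N.
From G via ϵ: add D.
From N via ϵ: add B.
ϵ-closure = {B, D, E, F, G, H, L, N, O}, which has 9 states.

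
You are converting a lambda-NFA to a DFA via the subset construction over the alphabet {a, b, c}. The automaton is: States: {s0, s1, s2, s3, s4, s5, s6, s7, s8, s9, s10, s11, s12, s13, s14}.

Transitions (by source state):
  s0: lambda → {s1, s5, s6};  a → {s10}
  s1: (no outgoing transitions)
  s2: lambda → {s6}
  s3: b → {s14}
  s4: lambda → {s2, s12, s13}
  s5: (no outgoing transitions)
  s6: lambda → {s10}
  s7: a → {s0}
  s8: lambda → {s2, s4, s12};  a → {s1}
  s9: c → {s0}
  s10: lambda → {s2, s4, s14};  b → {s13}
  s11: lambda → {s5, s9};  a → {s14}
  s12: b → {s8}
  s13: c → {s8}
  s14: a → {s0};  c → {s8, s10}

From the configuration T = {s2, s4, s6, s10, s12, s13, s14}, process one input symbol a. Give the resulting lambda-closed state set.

{s0, s1, s2, s4, s5, s6, s10, s12, s13, s14}

s14 on a → {s0}.
No a-transition from s2, s4, s6, s10, s12, s13.
Union after reading a: {s0}.
Now take the lambda-closure:
From s0 via lambda: add s1, s5, s6.
From s6 via lambda: add s10.
From s10 via lambda: add s2, s4, s14.
From s4 via lambda: add s12, s13.
No new states can be added; the closed set is {s0, s1, s2, s4, s5, s6, s10, s12, s13, s14}.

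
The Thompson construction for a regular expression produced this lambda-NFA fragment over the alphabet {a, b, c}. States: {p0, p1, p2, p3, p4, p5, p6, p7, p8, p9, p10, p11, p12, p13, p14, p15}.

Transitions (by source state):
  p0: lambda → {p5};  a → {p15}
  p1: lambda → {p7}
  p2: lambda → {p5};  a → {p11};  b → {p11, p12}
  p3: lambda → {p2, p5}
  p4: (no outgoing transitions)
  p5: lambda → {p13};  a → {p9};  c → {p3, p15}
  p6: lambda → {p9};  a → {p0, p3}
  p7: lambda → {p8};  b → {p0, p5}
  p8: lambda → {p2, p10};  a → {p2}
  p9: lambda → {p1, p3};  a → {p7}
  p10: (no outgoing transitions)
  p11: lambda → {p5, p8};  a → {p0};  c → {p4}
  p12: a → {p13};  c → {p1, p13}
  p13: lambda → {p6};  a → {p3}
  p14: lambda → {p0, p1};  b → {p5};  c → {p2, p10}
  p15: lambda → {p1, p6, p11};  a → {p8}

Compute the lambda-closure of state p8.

{p1, p2, p3, p5, p6, p7, p8, p9, p10, p13}

Start with {p8}.
From p8 via lambda: add p2, p10.
From p2 via lambda: add p5.
From p5 via lambda: add p13.
From p13 via lambda: add p6.
From p6 via lambda: add p9.
From p9 via lambda: add p1, p3.
From p1 via lambda: add p7.
No new states can be added; the closed set is {p1, p2, p3, p5, p6, p7, p8, p9, p10, p13}.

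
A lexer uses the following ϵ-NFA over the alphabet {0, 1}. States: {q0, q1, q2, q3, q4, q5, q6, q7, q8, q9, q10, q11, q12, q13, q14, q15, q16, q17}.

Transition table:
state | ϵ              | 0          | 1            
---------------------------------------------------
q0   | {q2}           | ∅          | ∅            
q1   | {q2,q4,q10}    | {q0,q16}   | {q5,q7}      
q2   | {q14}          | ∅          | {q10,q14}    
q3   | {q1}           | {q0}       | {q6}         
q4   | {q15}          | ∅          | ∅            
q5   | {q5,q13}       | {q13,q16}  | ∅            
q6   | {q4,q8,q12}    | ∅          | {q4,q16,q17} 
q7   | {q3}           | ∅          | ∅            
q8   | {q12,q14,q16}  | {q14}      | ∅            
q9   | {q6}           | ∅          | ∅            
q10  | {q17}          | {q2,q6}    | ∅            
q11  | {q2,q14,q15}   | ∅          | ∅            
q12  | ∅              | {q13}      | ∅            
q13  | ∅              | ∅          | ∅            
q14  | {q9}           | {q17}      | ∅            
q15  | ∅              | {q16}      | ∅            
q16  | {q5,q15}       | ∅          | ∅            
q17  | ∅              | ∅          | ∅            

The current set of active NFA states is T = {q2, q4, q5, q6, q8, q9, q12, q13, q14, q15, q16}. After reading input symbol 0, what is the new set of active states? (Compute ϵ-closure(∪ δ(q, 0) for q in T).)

q5 on 0 → {q13, q16}.
q8 on 0 → {q14}.
q12 on 0 → {q13}.
q14 on 0 → {q17}.
q15 on 0 → {q16}.
No 0-transition from q2, q4, q6, q9, q13, q16.
Union after reading 0: {q13, q14, q16, q17}.
Now take the ϵ-closure:
From q14 via ϵ: add q9.
From q16 via ϵ: add q5, q15.
From q9 via ϵ: add q6.
From q6 via ϵ: add q4, q8, q12.
No new states can be added; the closed set is {q4, q5, q6, q8, q9, q12, q13, q14, q15, q16, q17}.

{q4, q5, q6, q8, q9, q12, q13, q14, q15, q16, q17}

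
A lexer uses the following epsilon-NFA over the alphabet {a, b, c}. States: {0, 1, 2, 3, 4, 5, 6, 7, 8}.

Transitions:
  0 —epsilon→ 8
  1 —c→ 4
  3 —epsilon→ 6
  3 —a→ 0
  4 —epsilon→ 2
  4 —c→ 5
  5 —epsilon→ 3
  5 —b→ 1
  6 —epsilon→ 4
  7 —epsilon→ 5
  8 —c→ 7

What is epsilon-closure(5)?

Start with {5}.
From 5 via epsilon: add 3.
From 3 via epsilon: add 6.
From 6 via epsilon: add 4.
From 4 via epsilon: add 2.
No new states can be added; the closed set is {2, 3, 4, 5, 6}.

{2, 3, 4, 5, 6}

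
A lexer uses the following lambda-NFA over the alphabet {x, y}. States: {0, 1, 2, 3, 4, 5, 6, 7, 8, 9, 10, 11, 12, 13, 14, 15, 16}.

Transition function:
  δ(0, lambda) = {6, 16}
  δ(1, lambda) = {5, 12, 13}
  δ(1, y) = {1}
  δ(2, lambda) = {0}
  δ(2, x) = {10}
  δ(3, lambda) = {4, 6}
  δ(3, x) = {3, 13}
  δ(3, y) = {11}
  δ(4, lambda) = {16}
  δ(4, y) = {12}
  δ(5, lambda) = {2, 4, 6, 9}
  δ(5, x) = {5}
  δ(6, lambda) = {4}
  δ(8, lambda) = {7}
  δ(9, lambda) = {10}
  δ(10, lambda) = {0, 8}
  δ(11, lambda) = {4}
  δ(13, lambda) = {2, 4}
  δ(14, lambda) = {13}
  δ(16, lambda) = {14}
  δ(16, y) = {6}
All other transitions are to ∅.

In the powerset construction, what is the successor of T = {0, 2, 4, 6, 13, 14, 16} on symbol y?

{0, 2, 4, 6, 12, 13, 14, 16}

4 on y → {12}.
16 on y → {6}.
No y-transition from 0, 2, 6, 13, 14.
Union after reading y: {6, 12}.
Now take the lambda-closure:
From 6 via lambda: add 4.
From 4 via lambda: add 16.
From 16 via lambda: add 14.
From 14 via lambda: add 13.
From 13 via lambda: add 2.
From 2 via lambda: add 0.
No new states can be added; the closed set is {0, 2, 4, 6, 12, 13, 14, 16}.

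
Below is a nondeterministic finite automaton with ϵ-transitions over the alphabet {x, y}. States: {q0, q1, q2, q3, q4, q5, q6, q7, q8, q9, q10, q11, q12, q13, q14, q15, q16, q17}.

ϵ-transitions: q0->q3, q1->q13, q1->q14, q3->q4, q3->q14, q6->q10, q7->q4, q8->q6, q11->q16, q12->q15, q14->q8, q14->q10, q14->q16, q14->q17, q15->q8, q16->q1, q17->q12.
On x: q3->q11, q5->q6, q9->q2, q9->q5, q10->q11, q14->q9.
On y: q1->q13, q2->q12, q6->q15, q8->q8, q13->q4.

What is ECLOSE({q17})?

{q6, q8, q10, q12, q15, q17}

Start with {q17}.
From q17 via ϵ: add q12.
From q12 via ϵ: add q15.
From q15 via ϵ: add q8.
From q8 via ϵ: add q6.
From q6 via ϵ: add q10.
No new states can be added; the closed set is {q6, q8, q10, q12, q15, q17}.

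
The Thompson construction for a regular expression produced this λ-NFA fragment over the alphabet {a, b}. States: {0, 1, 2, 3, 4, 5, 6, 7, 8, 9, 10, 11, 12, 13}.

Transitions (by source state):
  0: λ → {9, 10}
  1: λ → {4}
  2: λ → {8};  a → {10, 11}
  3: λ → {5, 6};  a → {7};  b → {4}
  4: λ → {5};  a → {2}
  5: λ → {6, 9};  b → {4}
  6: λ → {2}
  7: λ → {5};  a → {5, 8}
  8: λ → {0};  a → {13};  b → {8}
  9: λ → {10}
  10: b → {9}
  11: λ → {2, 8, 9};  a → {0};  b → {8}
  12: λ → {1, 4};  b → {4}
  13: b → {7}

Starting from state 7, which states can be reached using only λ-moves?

{0, 2, 5, 6, 7, 8, 9, 10}

Start with {7}.
From 7 via λ: add 5.
From 5 via λ: add 6, 9.
From 6 via λ: add 2.
From 9 via λ: add 10.
From 2 via λ: add 8.
From 8 via λ: add 0.
No new states can be added; the closed set is {0, 2, 5, 6, 7, 8, 9, 10}.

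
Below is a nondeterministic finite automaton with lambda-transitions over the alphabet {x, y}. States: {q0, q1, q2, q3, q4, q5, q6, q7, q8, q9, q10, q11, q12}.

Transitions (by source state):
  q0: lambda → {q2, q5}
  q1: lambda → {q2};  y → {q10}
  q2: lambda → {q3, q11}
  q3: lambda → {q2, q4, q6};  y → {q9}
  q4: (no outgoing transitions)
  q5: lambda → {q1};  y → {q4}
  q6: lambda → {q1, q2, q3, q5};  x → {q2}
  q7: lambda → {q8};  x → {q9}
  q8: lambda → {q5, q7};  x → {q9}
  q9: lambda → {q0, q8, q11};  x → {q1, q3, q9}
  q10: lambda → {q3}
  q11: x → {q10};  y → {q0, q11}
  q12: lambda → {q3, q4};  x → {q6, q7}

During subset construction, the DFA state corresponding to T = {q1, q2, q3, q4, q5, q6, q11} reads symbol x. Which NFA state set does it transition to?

{q1, q2, q3, q4, q5, q6, q10, q11}

q6 on x → {q2}.
q11 on x → {q10}.
No x-transition from q1, q2, q3, q4, q5.
Union after reading x: {q2, q10}.
Now take the lambda-closure:
From q2 via lambda: add q3, q11.
From q3 via lambda: add q4, q6.
From q6 via lambda: add q1, q5.
No new states can be added; the closed set is {q1, q2, q3, q4, q5, q6, q10, q11}.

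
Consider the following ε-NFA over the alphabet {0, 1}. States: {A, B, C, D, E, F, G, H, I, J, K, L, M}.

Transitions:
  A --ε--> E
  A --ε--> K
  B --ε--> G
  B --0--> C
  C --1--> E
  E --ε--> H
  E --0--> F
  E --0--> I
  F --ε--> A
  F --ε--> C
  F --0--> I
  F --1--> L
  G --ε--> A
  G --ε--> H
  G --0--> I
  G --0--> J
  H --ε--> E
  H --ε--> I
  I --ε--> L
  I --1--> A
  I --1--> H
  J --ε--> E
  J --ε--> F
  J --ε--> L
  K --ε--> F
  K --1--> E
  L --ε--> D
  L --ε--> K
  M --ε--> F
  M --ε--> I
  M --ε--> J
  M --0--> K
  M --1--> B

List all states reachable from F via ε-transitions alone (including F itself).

Start with {F}.
From F via ε: add A, C.
From A via ε: add E, K.
From E via ε: add H.
From H via ε: add I.
From I via ε: add L.
From L via ε: add D.
No new states can be added; the closed set is {A, C, D, E, F, H, I, K, L}.

{A, C, D, E, F, H, I, K, L}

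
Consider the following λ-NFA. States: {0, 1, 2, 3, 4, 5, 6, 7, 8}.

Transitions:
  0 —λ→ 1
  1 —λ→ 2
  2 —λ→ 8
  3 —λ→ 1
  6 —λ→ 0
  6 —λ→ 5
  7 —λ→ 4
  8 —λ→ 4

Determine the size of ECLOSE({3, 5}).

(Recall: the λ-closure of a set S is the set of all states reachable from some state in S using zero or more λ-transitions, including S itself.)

Start with {3, 5}.
From 3 via λ: add 1.
From 1 via λ: add 2.
From 2 via λ: add 8.
From 8 via λ: add 4.
λ-closure = {1, 2, 3, 4, 5, 8}, which has 6 states.

6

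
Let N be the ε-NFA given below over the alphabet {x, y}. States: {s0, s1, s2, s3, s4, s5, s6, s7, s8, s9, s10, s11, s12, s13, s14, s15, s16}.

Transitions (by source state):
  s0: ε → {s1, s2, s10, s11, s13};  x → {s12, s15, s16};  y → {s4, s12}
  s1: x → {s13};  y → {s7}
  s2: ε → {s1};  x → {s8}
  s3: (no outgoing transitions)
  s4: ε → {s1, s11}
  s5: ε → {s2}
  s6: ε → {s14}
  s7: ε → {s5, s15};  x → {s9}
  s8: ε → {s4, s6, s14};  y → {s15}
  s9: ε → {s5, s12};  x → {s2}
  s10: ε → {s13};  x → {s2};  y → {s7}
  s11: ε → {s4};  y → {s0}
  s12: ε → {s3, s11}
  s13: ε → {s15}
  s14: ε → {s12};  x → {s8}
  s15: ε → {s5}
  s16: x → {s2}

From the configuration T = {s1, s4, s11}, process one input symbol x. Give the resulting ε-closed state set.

s1 on x → {s13}.
No x-transition from s4, s11.
Union after reading x: {s13}.
Now take the ε-closure:
From s13 via ε: add s15.
From s15 via ε: add s5.
From s5 via ε: add s2.
From s2 via ε: add s1.
No new states can be added; the closed set is {s1, s2, s5, s13, s15}.

{s1, s2, s5, s13, s15}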